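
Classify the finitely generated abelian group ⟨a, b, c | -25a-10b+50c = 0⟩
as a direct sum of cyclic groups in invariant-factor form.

rank_ℚ(R)=1; free=3−1=2
SNF(R) diag = [5] → torsion [5]

Answer: M ≅ ℤ^2 ⊕ ℤ/5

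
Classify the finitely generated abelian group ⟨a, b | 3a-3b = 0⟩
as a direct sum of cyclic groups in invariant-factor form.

Answer: M ≅ ℤ^1 ⊕ ℤ/3

Derivation:
rank_ℚ(R)=1; free=2−1=1
SNF(R) diag = [3] → torsion [3]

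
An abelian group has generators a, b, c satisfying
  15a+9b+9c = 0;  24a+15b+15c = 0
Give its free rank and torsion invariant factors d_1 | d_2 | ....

Answer: M ≅ ℤ^1 ⊕ ℤ/3 ⊕ ℤ/3

Derivation:
rank_ℚ(R)=2; free=3−2=1
SNF(R) diag = [3, 3] → torsion [3, 3]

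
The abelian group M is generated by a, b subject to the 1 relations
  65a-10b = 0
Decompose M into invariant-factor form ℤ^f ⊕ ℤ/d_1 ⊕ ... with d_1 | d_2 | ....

rank_ℚ(R)=1; free=2−1=1
SNF(R) diag = [5] → torsion [5]

Answer: M ≅ ℤ^1 ⊕ ℤ/5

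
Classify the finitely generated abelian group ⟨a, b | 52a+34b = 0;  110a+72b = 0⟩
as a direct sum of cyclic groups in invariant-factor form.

Answer: M ≅ ℤ/2 ⊕ ℤ/2

Derivation:
rank_ℚ(R)=2; free=2−2=0
SNF(R) diag = [2, 2] → torsion [2, 2]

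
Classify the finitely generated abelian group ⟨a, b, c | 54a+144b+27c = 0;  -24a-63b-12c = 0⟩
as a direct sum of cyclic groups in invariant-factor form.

Answer: M ≅ ℤ^1 ⊕ ℤ/3 ⊕ ℤ/9

Derivation:
rank_ℚ(R)=2; free=3−2=1
SNF(R) diag = [3, 9] → torsion [3, 9]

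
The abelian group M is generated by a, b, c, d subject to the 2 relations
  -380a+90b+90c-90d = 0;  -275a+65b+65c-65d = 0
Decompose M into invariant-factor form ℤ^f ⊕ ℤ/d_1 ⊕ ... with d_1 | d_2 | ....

Answer: M ≅ ℤ^2 ⊕ ℤ/5 ⊕ ℤ/10

Derivation:
rank_ℚ(R)=2; free=4−2=2
SNF(R) diag = [5, 10] → torsion [5, 10]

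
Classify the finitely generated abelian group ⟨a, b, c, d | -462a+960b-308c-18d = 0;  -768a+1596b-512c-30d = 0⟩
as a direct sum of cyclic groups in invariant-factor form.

rank_ℚ(R)=2; free=4−2=2
SNF(R) diag = [2, 6] → torsion [2, 6]

Answer: M ≅ ℤ^2 ⊕ ℤ/2 ⊕ ℤ/6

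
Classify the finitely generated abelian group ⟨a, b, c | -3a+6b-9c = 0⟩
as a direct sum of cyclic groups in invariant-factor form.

Answer: M ≅ ℤ^2 ⊕ ℤ/3

Derivation:
rank_ℚ(R)=1; free=3−1=2
SNF(R) diag = [3] → torsion [3]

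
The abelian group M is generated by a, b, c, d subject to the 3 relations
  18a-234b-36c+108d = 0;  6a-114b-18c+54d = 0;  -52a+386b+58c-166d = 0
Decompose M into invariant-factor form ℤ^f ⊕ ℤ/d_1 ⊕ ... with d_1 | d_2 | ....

Answer: M ≅ ℤ^1 ⊕ ℤ/2 ⊕ ℤ/6 ⊕ ℤ/18

Derivation:
rank_ℚ(R)=3; free=4−3=1
SNF(R) diag = [2, 6, 18] → torsion [2, 6, 18]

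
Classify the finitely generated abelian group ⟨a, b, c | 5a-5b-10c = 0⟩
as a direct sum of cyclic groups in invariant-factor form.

Answer: M ≅ ℤ^2 ⊕ ℤ/5

Derivation:
rank_ℚ(R)=1; free=3−1=2
SNF(R) diag = [5] → torsion [5]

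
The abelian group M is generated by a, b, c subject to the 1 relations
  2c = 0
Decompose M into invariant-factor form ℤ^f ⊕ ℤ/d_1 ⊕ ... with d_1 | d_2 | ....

rank_ℚ(R)=1; free=3−1=2
SNF(R) diag = [2] → torsion [2]

Answer: M ≅ ℤ^2 ⊕ ℤ/2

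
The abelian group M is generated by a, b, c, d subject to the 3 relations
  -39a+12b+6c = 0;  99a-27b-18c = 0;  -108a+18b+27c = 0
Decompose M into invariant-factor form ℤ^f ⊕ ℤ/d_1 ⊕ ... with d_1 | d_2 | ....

Answer: M ≅ ℤ^1 ⊕ ℤ/3 ⊕ ℤ/9 ⊕ ℤ/9

Derivation:
rank_ℚ(R)=3; free=4−3=1
SNF(R) diag = [3, 9, 9] → torsion [3, 9, 9]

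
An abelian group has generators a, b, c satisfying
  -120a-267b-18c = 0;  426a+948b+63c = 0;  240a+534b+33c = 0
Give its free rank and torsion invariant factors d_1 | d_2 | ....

Answer: M ≅ ℤ/3 ⊕ ℤ/3 ⊕ ℤ/6

Derivation:
rank_ℚ(R)=3; free=3−3=0
SNF(R) diag = [3, 3, 6] → torsion [3, 3, 6]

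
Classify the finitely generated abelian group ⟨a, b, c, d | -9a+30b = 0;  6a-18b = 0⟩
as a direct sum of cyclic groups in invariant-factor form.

rank_ℚ(R)=2; free=4−2=2
SNF(R) diag = [3, 6] → torsion [3, 6]

Answer: M ≅ ℤ^2 ⊕ ℤ/3 ⊕ ℤ/6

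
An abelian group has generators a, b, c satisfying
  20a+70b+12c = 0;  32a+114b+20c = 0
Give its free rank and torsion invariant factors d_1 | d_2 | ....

Answer: M ≅ ℤ^1 ⊕ ℤ/2 ⊕ ℤ/4

Derivation:
rank_ℚ(R)=2; free=3−2=1
SNF(R) diag = [2, 4] → torsion [2, 4]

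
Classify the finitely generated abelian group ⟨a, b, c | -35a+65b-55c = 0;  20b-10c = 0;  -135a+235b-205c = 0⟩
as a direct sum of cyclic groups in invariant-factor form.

rank_ℚ(R)=3; free=3−3=0
SNF(R) diag = [5, 10, 10] → torsion [5, 10, 10]

Answer: M ≅ ℤ/5 ⊕ ℤ/10 ⊕ ℤ/10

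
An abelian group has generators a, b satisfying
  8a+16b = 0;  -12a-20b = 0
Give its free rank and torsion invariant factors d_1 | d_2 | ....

rank_ℚ(R)=2; free=2−2=0
SNF(R) diag = [4, 8] → torsion [4, 8]

Answer: M ≅ ℤ/4 ⊕ ℤ/8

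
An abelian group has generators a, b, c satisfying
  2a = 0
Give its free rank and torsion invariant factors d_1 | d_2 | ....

rank_ℚ(R)=1; free=3−1=2
SNF(R) diag = [2] → torsion [2]

Answer: M ≅ ℤ^2 ⊕ ℤ/2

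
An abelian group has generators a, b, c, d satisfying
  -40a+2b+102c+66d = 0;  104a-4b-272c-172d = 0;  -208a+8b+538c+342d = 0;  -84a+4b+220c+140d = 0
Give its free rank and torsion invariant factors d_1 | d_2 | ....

rank_ℚ(R)=4; free=4−4=0
SNF(R) diag = [2, 2, 4, 4] → torsion [2, 2, 4, 4]

Answer: M ≅ ℤ/2 ⊕ ℤ/2 ⊕ ℤ/4 ⊕ ℤ/4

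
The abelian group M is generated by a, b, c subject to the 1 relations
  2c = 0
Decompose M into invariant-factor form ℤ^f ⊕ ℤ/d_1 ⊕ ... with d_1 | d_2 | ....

rank_ℚ(R)=1; free=3−1=2
SNF(R) diag = [2] → torsion [2]

Answer: M ≅ ℤ^2 ⊕ ℤ/2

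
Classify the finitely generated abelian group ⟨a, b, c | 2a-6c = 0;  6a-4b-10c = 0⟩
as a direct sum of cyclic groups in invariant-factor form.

Answer: M ≅ ℤ^1 ⊕ ℤ/2 ⊕ ℤ/4

Derivation:
rank_ℚ(R)=2; free=3−2=1
SNF(R) diag = [2, 4] → torsion [2, 4]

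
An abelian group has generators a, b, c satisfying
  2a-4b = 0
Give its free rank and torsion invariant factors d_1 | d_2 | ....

Answer: M ≅ ℤ^2 ⊕ ℤ/2

Derivation:
rank_ℚ(R)=1; free=3−1=2
SNF(R) diag = [2] → torsion [2]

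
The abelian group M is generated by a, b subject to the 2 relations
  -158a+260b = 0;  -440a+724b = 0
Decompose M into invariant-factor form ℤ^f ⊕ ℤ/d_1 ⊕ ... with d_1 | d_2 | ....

rank_ℚ(R)=2; free=2−2=0
SNF(R) diag = [2, 4] → torsion [2, 4]

Answer: M ≅ ℤ/2 ⊕ ℤ/4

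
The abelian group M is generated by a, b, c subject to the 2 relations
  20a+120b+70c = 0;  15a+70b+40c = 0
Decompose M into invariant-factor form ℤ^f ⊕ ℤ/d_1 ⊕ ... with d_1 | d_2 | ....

rank_ℚ(R)=2; free=3−2=1
SNF(R) diag = [5, 10] → torsion [5, 10]

Answer: M ≅ ℤ^1 ⊕ ℤ/5 ⊕ ℤ/10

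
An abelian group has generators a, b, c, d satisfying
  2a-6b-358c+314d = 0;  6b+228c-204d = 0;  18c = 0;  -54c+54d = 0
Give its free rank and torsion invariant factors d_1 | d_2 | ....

rank_ℚ(R)=4; free=4−4=0
SNF(R) diag = [2, 6, 18, 54] → torsion [2, 6, 18, 54]

Answer: M ≅ ℤ/2 ⊕ ℤ/6 ⊕ ℤ/18 ⊕ ℤ/54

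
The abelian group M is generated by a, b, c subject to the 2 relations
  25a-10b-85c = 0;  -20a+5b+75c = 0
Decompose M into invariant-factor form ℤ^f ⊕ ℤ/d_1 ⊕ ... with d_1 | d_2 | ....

rank_ℚ(R)=2; free=3−2=1
SNF(R) diag = [5, 5] → torsion [5, 5]

Answer: M ≅ ℤ^1 ⊕ ℤ/5 ⊕ ℤ/5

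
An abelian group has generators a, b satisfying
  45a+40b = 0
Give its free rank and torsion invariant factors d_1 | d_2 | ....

Answer: M ≅ ℤ^1 ⊕ ℤ/5

Derivation:
rank_ℚ(R)=1; free=2−1=1
SNF(R) diag = [5] → torsion [5]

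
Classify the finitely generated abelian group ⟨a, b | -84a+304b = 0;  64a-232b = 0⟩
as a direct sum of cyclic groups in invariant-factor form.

Answer: M ≅ ℤ/4 ⊕ ℤ/8

Derivation:
rank_ℚ(R)=2; free=2−2=0
SNF(R) diag = [4, 8] → torsion [4, 8]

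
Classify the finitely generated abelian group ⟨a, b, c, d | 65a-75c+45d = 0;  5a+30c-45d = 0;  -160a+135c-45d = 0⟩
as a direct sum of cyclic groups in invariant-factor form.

Answer: M ≅ ℤ^1 ⊕ ℤ/5 ⊕ ℤ/15 ⊕ ℤ/45

Derivation:
rank_ℚ(R)=3; free=4−3=1
SNF(R) diag = [5, 15, 45] → torsion [5, 15, 45]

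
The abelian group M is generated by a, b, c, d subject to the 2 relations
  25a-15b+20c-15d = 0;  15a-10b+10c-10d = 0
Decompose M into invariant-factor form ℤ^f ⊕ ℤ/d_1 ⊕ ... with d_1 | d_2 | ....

rank_ℚ(R)=2; free=4−2=2
SNF(R) diag = [5, 5] → torsion [5, 5]

Answer: M ≅ ℤ^2 ⊕ ℤ/5 ⊕ ℤ/5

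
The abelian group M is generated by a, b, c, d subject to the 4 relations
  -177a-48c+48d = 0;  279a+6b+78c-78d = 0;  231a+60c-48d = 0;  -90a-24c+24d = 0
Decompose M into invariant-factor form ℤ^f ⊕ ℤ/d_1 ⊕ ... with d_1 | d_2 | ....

Answer: M ≅ ℤ/3 ⊕ ℤ/6 ⊕ ℤ/12 ⊕ ℤ/24

Derivation:
rank_ℚ(R)=4; free=4−4=0
SNF(R) diag = [3, 6, 12, 24] → torsion [3, 6, 12, 24]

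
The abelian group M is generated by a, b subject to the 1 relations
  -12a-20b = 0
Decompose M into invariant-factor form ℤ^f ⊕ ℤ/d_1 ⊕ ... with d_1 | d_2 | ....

Answer: M ≅ ℤ^1 ⊕ ℤ/4

Derivation:
rank_ℚ(R)=1; free=2−1=1
SNF(R) diag = [4] → torsion [4]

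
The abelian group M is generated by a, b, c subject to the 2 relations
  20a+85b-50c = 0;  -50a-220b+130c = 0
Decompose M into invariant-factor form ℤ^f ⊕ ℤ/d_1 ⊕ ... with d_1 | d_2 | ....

Answer: M ≅ ℤ^1 ⊕ ℤ/5 ⊕ ℤ/10

Derivation:
rank_ℚ(R)=2; free=3−2=1
SNF(R) diag = [5, 10] → torsion [5, 10]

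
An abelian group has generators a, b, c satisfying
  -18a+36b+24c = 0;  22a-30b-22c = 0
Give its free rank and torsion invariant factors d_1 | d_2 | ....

Answer: M ≅ ℤ^1 ⊕ ℤ/2 ⊕ ℤ/6

Derivation:
rank_ℚ(R)=2; free=3−2=1
SNF(R) diag = [2, 6] → torsion [2, 6]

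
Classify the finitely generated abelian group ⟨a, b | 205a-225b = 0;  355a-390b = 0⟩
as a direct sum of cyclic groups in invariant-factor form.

Answer: M ≅ ℤ/5 ⊕ ℤ/15

Derivation:
rank_ℚ(R)=2; free=2−2=0
SNF(R) diag = [5, 15] → torsion [5, 15]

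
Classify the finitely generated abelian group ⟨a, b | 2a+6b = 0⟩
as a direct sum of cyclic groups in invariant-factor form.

rank_ℚ(R)=1; free=2−1=1
SNF(R) diag = [2] → torsion [2]

Answer: M ≅ ℤ^1 ⊕ ℤ/2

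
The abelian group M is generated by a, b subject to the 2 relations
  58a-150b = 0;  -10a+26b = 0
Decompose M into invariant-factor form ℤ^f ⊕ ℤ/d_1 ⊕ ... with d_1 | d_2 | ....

Answer: M ≅ ℤ/2 ⊕ ℤ/4

Derivation:
rank_ℚ(R)=2; free=2−2=0
SNF(R) diag = [2, 4] → torsion [2, 4]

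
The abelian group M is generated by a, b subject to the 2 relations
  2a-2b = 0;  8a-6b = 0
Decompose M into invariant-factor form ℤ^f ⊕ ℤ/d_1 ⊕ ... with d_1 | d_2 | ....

rank_ℚ(R)=2; free=2−2=0
SNF(R) diag = [2, 2] → torsion [2, 2]

Answer: M ≅ ℤ/2 ⊕ ℤ/2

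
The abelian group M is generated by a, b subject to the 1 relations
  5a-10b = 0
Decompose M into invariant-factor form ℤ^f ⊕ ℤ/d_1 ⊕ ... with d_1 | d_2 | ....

rank_ℚ(R)=1; free=2−1=1
SNF(R) diag = [5] → torsion [5]

Answer: M ≅ ℤ^1 ⊕ ℤ/5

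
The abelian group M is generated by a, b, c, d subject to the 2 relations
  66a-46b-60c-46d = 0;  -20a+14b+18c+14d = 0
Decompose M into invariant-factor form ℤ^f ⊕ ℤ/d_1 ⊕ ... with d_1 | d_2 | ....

Answer: M ≅ ℤ^2 ⊕ ℤ/2 ⊕ ℤ/2

Derivation:
rank_ℚ(R)=2; free=4−2=2
SNF(R) diag = [2, 2] → torsion [2, 2]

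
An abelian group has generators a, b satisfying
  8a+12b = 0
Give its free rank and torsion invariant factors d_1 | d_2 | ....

Answer: M ≅ ℤ^1 ⊕ ℤ/4

Derivation:
rank_ℚ(R)=1; free=2−1=1
SNF(R) diag = [4] → torsion [4]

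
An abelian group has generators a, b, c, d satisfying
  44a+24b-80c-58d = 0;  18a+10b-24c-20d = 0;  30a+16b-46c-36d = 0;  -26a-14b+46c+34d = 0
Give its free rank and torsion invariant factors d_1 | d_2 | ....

rank_ℚ(R)=4; free=4−4=0
SNF(R) diag = [2, 2, 2, 6] → torsion [2, 2, 2, 6]

Answer: M ≅ ℤ/2 ⊕ ℤ/2 ⊕ ℤ/2 ⊕ ℤ/6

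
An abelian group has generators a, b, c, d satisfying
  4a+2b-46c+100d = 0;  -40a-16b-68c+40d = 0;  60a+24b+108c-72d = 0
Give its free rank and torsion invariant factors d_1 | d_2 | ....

rank_ℚ(R)=3; free=4−3=1
SNF(R) diag = [2, 4, 12] → torsion [2, 4, 12]

Answer: M ≅ ℤ^1 ⊕ ℤ/2 ⊕ ℤ/4 ⊕ ℤ/12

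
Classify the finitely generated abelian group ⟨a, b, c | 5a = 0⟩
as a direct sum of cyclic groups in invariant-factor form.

rank_ℚ(R)=1; free=3−1=2
SNF(R) diag = [5] → torsion [5]

Answer: M ≅ ℤ^2 ⊕ ℤ/5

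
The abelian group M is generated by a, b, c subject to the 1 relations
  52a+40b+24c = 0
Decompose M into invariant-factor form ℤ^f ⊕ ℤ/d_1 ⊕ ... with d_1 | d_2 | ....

rank_ℚ(R)=1; free=3−1=2
SNF(R) diag = [4] → torsion [4]

Answer: M ≅ ℤ^2 ⊕ ℤ/4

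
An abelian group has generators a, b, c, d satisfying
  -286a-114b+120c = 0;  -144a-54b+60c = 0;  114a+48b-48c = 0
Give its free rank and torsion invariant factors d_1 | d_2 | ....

rank_ℚ(R)=3; free=4−3=1
SNF(R) diag = [2, 6, 12] → torsion [2, 6, 12]

Answer: M ≅ ℤ^1 ⊕ ℤ/2 ⊕ ℤ/6 ⊕ ℤ/12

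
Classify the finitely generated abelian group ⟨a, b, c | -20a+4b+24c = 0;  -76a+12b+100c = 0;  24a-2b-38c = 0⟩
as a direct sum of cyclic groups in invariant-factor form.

rank_ℚ(R)=3; free=3−3=0
SNF(R) diag = [2, 4, 12] → torsion [2, 4, 12]

Answer: M ≅ ℤ/2 ⊕ ℤ/4 ⊕ ℤ/12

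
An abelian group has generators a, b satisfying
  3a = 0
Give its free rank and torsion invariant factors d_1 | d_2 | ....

rank_ℚ(R)=1; free=2−1=1
SNF(R) diag = [3] → torsion [3]

Answer: M ≅ ℤ^1 ⊕ ℤ/3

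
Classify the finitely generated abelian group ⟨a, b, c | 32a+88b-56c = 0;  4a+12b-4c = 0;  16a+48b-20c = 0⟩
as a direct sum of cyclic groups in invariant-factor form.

Answer: M ≅ ℤ/4 ⊕ ℤ/4 ⊕ ℤ/8

Derivation:
rank_ℚ(R)=3; free=3−3=0
SNF(R) diag = [4, 4, 8] → torsion [4, 4, 8]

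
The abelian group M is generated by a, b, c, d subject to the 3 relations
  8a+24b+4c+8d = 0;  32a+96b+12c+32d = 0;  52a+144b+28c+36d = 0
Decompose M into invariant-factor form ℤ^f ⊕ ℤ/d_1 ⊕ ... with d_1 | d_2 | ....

rank_ℚ(R)=3; free=4−3=1
SNF(R) diag = [4, 4, 8] → torsion [4, 4, 8]

Answer: M ≅ ℤ^1 ⊕ ℤ/4 ⊕ ℤ/4 ⊕ ℤ/8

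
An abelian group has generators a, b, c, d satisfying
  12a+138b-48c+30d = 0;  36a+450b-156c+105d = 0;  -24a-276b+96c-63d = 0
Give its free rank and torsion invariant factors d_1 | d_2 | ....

Answer: M ≅ ℤ^1 ⊕ ℤ/3 ⊕ ℤ/6 ⊕ ℤ/12

Derivation:
rank_ℚ(R)=3; free=4−3=1
SNF(R) diag = [3, 6, 12] → torsion [3, 6, 12]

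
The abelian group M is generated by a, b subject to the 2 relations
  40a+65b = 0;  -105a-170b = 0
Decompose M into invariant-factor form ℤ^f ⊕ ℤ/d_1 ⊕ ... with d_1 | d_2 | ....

Answer: M ≅ ℤ/5 ⊕ ℤ/5

Derivation:
rank_ℚ(R)=2; free=2−2=0
SNF(R) diag = [5, 5] → torsion [5, 5]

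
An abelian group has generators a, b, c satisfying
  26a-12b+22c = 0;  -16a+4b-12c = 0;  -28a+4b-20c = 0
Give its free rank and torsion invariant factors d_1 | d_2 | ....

rank_ℚ(R)=3; free=3−3=0
SNF(R) diag = [2, 4, 4] → torsion [2, 4, 4]

Answer: M ≅ ℤ/2 ⊕ ℤ/4 ⊕ ℤ/4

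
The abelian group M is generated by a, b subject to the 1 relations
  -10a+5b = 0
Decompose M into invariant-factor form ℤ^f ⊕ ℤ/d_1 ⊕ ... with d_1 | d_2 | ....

Answer: M ≅ ℤ^1 ⊕ ℤ/5

Derivation:
rank_ℚ(R)=1; free=2−1=1
SNF(R) diag = [5] → torsion [5]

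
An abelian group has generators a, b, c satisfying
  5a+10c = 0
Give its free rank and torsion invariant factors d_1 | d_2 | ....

Answer: M ≅ ℤ^2 ⊕ ℤ/5

Derivation:
rank_ℚ(R)=1; free=3−1=2
SNF(R) diag = [5] → torsion [5]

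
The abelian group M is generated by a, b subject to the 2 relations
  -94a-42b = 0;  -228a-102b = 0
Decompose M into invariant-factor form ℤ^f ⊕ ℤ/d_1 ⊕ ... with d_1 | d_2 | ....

Answer: M ≅ ℤ/2 ⊕ ℤ/6

Derivation:
rank_ℚ(R)=2; free=2−2=0
SNF(R) diag = [2, 6] → torsion [2, 6]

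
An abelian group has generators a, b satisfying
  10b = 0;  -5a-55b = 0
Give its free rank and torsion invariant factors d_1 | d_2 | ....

Answer: M ≅ ℤ/5 ⊕ ℤ/10

Derivation:
rank_ℚ(R)=2; free=2−2=0
SNF(R) diag = [5, 10] → torsion [5, 10]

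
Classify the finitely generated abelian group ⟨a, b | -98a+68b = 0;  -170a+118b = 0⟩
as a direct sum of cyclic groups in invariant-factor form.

Answer: M ≅ ℤ/2 ⊕ ℤ/2

Derivation:
rank_ℚ(R)=2; free=2−2=0
SNF(R) diag = [2, 2] → torsion [2, 2]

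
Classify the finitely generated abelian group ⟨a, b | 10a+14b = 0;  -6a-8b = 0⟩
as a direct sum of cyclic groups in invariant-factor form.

Answer: M ≅ ℤ/2 ⊕ ℤ/2

Derivation:
rank_ℚ(R)=2; free=2−2=0
SNF(R) diag = [2, 2] → torsion [2, 2]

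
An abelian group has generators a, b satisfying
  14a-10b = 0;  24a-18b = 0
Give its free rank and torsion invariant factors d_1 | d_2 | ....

rank_ℚ(R)=2; free=2−2=0
SNF(R) diag = [2, 6] → torsion [2, 6]

Answer: M ≅ ℤ/2 ⊕ ℤ/6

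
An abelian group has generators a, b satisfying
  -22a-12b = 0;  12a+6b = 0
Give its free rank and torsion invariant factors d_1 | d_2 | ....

Answer: M ≅ ℤ/2 ⊕ ℤ/6

Derivation:
rank_ℚ(R)=2; free=2−2=0
SNF(R) diag = [2, 6] → torsion [2, 6]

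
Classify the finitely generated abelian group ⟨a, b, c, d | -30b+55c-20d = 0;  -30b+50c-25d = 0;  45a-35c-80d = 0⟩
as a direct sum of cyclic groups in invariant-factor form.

rank_ℚ(R)=3; free=4−3=1
SNF(R) diag = [5, 15, 45] → torsion [5, 15, 45]

Answer: M ≅ ℤ^1 ⊕ ℤ/5 ⊕ ℤ/15 ⊕ ℤ/45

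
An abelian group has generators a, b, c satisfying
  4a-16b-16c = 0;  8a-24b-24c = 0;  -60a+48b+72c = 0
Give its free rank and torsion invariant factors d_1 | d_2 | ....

Answer: M ≅ ℤ/4 ⊕ ℤ/8 ⊕ ℤ/24

Derivation:
rank_ℚ(R)=3; free=3−3=0
SNF(R) diag = [4, 8, 24] → torsion [4, 8, 24]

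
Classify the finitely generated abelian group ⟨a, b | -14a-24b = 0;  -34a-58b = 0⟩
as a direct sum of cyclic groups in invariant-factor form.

Answer: M ≅ ℤ/2 ⊕ ℤ/2

Derivation:
rank_ℚ(R)=2; free=2−2=0
SNF(R) diag = [2, 2] → torsion [2, 2]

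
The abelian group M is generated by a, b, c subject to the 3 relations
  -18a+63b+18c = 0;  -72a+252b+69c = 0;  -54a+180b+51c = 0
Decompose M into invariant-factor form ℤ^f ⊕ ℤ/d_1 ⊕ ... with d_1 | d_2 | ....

rank_ℚ(R)=3; free=3−3=0
SNF(R) diag = [3, 9, 18] → torsion [3, 9, 18]

Answer: M ≅ ℤ/3 ⊕ ℤ/9 ⊕ ℤ/18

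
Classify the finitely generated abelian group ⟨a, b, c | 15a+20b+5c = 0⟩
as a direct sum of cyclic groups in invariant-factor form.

rank_ℚ(R)=1; free=3−1=2
SNF(R) diag = [5] → torsion [5]

Answer: M ≅ ℤ^2 ⊕ ℤ/5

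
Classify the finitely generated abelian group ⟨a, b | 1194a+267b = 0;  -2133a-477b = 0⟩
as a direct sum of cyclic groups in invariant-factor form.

rank_ℚ(R)=2; free=2−2=0
SNF(R) diag = [3, 9] → torsion [3, 9]

Answer: M ≅ ℤ/3 ⊕ ℤ/9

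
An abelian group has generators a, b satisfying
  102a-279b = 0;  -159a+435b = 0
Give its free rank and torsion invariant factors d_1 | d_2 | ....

rank_ℚ(R)=2; free=2−2=0
SNF(R) diag = [3, 3] → torsion [3, 3]

Answer: M ≅ ℤ/3 ⊕ ℤ/3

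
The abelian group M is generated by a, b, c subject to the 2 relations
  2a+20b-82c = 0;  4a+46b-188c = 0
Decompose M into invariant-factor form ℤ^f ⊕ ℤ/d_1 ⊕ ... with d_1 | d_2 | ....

rank_ℚ(R)=2; free=3−2=1
SNF(R) diag = [2, 6] → torsion [2, 6]

Answer: M ≅ ℤ^1 ⊕ ℤ/2 ⊕ ℤ/6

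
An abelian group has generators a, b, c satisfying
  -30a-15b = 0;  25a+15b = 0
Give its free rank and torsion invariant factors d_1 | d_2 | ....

Answer: M ≅ ℤ^1 ⊕ ℤ/5 ⊕ ℤ/15

Derivation:
rank_ℚ(R)=2; free=3−2=1
SNF(R) diag = [5, 15] → torsion [5, 15]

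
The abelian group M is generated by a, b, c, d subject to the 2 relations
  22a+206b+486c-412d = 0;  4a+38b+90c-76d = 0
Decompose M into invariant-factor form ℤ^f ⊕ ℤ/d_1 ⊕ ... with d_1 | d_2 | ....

rank_ℚ(R)=2; free=4−2=2
SNF(R) diag = [2, 6] → torsion [2, 6]

Answer: M ≅ ℤ^2 ⊕ ℤ/2 ⊕ ℤ/6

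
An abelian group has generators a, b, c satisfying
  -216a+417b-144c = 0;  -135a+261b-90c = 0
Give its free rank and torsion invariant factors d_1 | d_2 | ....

Answer: M ≅ ℤ^1 ⊕ ℤ/3 ⊕ ℤ/9

Derivation:
rank_ℚ(R)=2; free=3−2=1
SNF(R) diag = [3, 9] → torsion [3, 9]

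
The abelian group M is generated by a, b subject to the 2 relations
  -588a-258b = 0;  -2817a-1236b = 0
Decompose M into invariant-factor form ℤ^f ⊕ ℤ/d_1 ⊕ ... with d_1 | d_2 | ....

Answer: M ≅ ℤ/3 ⊕ ℤ/6

Derivation:
rank_ℚ(R)=2; free=2−2=0
SNF(R) diag = [3, 6] → torsion [3, 6]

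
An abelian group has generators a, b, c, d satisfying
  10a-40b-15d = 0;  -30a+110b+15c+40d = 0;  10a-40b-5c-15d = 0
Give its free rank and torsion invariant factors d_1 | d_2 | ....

rank_ℚ(R)=3; free=4−3=1
SNF(R) diag = [5, 5, 10] → torsion [5, 5, 10]

Answer: M ≅ ℤ^1 ⊕ ℤ/5 ⊕ ℤ/5 ⊕ ℤ/10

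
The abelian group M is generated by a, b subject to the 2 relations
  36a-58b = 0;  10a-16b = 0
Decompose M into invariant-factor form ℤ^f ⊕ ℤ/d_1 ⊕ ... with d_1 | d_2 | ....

rank_ℚ(R)=2; free=2−2=0
SNF(R) diag = [2, 2] → torsion [2, 2]

Answer: M ≅ ℤ/2 ⊕ ℤ/2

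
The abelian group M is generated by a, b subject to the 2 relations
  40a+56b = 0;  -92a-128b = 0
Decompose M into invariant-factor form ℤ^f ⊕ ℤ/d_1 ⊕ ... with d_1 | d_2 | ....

rank_ℚ(R)=2; free=2−2=0
SNF(R) diag = [4, 8] → torsion [4, 8]

Answer: M ≅ ℤ/4 ⊕ ℤ/8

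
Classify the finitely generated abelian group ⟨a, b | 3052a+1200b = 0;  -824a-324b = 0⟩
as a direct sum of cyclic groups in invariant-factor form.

rank_ℚ(R)=2; free=2−2=0
SNF(R) diag = [4, 12] → torsion [4, 12]

Answer: M ≅ ℤ/4 ⊕ ℤ/12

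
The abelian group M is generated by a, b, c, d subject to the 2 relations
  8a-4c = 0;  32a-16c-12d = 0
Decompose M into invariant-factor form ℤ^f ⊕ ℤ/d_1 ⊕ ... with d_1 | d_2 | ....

rank_ℚ(R)=2; free=4−2=2
SNF(R) diag = [4, 12] → torsion [4, 12]

Answer: M ≅ ℤ^2 ⊕ ℤ/4 ⊕ ℤ/12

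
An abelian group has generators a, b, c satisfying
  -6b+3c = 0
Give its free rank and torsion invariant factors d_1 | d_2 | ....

Answer: M ≅ ℤ^2 ⊕ ℤ/3

Derivation:
rank_ℚ(R)=1; free=3−1=2
SNF(R) diag = [3] → torsion [3]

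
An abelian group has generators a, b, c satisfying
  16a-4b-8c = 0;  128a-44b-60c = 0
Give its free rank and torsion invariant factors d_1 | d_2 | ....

Answer: M ≅ ℤ^1 ⊕ ℤ/4 ⊕ ℤ/4

Derivation:
rank_ℚ(R)=2; free=3−2=1
SNF(R) diag = [4, 4] → torsion [4, 4]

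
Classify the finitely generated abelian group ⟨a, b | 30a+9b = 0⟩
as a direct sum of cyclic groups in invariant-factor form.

rank_ℚ(R)=1; free=2−1=1
SNF(R) diag = [3] → torsion [3]

Answer: M ≅ ℤ^1 ⊕ ℤ/3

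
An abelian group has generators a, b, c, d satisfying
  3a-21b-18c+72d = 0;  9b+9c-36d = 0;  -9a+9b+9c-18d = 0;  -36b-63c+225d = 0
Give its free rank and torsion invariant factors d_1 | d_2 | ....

rank_ℚ(R)=4; free=4−4=0
SNF(R) diag = [3, 9, 9, 27] → torsion [3, 9, 9, 27]

Answer: M ≅ ℤ/3 ⊕ ℤ/9 ⊕ ℤ/9 ⊕ ℤ/27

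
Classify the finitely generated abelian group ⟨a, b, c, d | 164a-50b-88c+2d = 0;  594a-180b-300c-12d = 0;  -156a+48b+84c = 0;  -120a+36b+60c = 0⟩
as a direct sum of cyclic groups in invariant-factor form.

rank_ℚ(R)=4; free=4−4=0
SNF(R) diag = [2, 6, 12, 12] → torsion [2, 6, 12, 12]

Answer: M ≅ ℤ/2 ⊕ ℤ/6 ⊕ ℤ/12 ⊕ ℤ/12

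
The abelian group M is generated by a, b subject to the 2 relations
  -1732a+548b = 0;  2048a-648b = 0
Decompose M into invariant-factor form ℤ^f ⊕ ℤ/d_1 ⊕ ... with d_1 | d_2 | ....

Answer: M ≅ ℤ/4 ⊕ ℤ/8

Derivation:
rank_ℚ(R)=2; free=2−2=0
SNF(R) diag = [4, 8] → torsion [4, 8]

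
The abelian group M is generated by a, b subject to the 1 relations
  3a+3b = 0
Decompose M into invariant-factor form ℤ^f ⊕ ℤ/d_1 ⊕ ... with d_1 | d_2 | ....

Answer: M ≅ ℤ^1 ⊕ ℤ/3

Derivation:
rank_ℚ(R)=1; free=2−1=1
SNF(R) diag = [3] → torsion [3]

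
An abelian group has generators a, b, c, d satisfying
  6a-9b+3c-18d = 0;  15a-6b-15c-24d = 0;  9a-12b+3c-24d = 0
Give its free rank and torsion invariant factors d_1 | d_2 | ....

rank_ℚ(R)=3; free=4−3=1
SNF(R) diag = [3, 3, 6] → torsion [3, 3, 6]

Answer: M ≅ ℤ^1 ⊕ ℤ/3 ⊕ ℤ/3 ⊕ ℤ/6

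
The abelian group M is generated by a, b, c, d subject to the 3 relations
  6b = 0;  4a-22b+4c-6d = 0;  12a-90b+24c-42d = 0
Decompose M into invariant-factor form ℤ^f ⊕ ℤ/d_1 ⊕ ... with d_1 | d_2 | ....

Answer: M ≅ ℤ^1 ⊕ ℤ/2 ⊕ ℤ/6 ⊕ ℤ/12

Derivation:
rank_ℚ(R)=3; free=4−3=1
SNF(R) diag = [2, 6, 12] → torsion [2, 6, 12]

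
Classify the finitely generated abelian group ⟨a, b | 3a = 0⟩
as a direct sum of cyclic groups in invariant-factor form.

Answer: M ≅ ℤ^1 ⊕ ℤ/3

Derivation:
rank_ℚ(R)=1; free=2−1=1
SNF(R) diag = [3] → torsion [3]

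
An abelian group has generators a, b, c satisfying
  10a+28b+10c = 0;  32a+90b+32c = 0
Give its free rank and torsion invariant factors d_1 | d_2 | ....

Answer: M ≅ ℤ^1 ⊕ ℤ/2 ⊕ ℤ/2

Derivation:
rank_ℚ(R)=2; free=3−2=1
SNF(R) diag = [2, 2] → torsion [2, 2]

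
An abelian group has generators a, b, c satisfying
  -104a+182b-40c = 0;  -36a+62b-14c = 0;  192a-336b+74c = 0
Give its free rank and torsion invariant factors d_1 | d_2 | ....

Answer: M ≅ ℤ/2 ⊕ ℤ/2 ⊕ ℤ/4

Derivation:
rank_ℚ(R)=3; free=3−3=0
SNF(R) diag = [2, 2, 4] → torsion [2, 2, 4]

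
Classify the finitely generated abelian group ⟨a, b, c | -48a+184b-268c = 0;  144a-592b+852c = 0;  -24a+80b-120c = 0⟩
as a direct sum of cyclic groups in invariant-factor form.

rank_ℚ(R)=3; free=3−3=0
SNF(R) diag = [4, 8, 24] → torsion [4, 8, 24]

Answer: M ≅ ℤ/4 ⊕ ℤ/8 ⊕ ℤ/24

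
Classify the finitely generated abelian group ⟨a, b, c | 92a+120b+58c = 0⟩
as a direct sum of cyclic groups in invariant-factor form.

Answer: M ≅ ℤ^2 ⊕ ℤ/2

Derivation:
rank_ℚ(R)=1; free=3−1=2
SNF(R) diag = [2] → torsion [2]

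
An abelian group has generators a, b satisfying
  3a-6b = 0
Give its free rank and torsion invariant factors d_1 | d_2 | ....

rank_ℚ(R)=1; free=2−1=1
SNF(R) diag = [3] → torsion [3]

Answer: M ≅ ℤ^1 ⊕ ℤ/3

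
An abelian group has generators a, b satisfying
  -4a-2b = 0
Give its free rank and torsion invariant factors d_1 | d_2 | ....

rank_ℚ(R)=1; free=2−1=1
SNF(R) diag = [2] → torsion [2]

Answer: M ≅ ℤ^1 ⊕ ℤ/2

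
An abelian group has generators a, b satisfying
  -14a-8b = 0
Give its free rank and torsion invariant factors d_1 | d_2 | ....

rank_ℚ(R)=1; free=2−1=1
SNF(R) diag = [2] → torsion [2]

Answer: M ≅ ℤ^1 ⊕ ℤ/2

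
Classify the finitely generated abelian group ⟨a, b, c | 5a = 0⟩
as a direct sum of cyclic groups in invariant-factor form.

rank_ℚ(R)=1; free=3−1=2
SNF(R) diag = [5] → torsion [5]

Answer: M ≅ ℤ^2 ⊕ ℤ/5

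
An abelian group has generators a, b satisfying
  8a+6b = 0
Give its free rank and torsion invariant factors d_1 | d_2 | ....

rank_ℚ(R)=1; free=2−1=1
SNF(R) diag = [2] → torsion [2]

Answer: M ≅ ℤ^1 ⊕ ℤ/2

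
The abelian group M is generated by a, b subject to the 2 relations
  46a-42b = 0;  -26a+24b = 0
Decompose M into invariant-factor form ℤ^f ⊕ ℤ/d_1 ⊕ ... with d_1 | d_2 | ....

rank_ℚ(R)=2; free=2−2=0
SNF(R) diag = [2, 6] → torsion [2, 6]

Answer: M ≅ ℤ/2 ⊕ ℤ/6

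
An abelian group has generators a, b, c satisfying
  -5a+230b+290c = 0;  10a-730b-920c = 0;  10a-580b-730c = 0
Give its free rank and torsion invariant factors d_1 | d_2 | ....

rank_ℚ(R)=3; free=3−3=0
SNF(R) diag = [5, 10, 30] → torsion [5, 10, 30]

Answer: M ≅ ℤ/5 ⊕ ℤ/10 ⊕ ℤ/30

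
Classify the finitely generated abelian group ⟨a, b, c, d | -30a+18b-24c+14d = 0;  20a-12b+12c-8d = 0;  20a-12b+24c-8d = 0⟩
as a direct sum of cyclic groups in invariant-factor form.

rank_ℚ(R)=3; free=4−3=1
SNF(R) diag = [2, 4, 12] → torsion [2, 4, 12]

Answer: M ≅ ℤ^1 ⊕ ℤ/2 ⊕ ℤ/4 ⊕ ℤ/12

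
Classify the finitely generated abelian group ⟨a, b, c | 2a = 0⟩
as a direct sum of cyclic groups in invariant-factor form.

rank_ℚ(R)=1; free=3−1=2
SNF(R) diag = [2] → torsion [2]

Answer: M ≅ ℤ^2 ⊕ ℤ/2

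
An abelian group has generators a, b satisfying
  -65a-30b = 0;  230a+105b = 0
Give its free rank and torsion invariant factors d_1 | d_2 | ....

Answer: M ≅ ℤ/5 ⊕ ℤ/15

Derivation:
rank_ℚ(R)=2; free=2−2=0
SNF(R) diag = [5, 15] → torsion [5, 15]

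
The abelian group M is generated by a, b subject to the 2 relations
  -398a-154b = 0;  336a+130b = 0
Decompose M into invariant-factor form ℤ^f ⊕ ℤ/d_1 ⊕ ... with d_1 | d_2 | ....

rank_ℚ(R)=2; free=2−2=0
SNF(R) diag = [2, 2] → torsion [2, 2]

Answer: M ≅ ℤ/2 ⊕ ℤ/2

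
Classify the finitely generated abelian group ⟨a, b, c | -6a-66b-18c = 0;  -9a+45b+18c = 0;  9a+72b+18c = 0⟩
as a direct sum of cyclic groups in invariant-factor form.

Answer: M ≅ ℤ/3 ⊕ ℤ/9 ⊕ ℤ/18

Derivation:
rank_ℚ(R)=3; free=3−3=0
SNF(R) diag = [3, 9, 18] → torsion [3, 9, 18]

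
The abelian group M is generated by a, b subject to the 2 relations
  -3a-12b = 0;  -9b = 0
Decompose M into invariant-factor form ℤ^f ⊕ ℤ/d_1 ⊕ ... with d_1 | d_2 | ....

rank_ℚ(R)=2; free=2−2=0
SNF(R) diag = [3, 9] → torsion [3, 9]

Answer: M ≅ ℤ/3 ⊕ ℤ/9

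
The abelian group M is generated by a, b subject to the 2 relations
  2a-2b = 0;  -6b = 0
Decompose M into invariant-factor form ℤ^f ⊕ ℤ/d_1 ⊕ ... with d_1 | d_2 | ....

rank_ℚ(R)=2; free=2−2=0
SNF(R) diag = [2, 6] → torsion [2, 6]

Answer: M ≅ ℤ/2 ⊕ ℤ/6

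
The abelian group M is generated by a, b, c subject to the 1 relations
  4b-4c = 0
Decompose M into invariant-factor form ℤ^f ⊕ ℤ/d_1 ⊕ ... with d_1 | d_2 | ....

rank_ℚ(R)=1; free=3−1=2
SNF(R) diag = [4] → torsion [4]

Answer: M ≅ ℤ^2 ⊕ ℤ/4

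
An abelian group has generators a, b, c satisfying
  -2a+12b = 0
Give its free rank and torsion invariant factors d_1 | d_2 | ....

rank_ℚ(R)=1; free=3−1=2
SNF(R) diag = [2] → torsion [2]

Answer: M ≅ ℤ^2 ⊕ ℤ/2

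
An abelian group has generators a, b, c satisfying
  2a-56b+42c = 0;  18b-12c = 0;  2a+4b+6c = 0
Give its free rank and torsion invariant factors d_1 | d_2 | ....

rank_ℚ(R)=3; free=3−3=0
SNF(R) diag = [2, 6, 12] → torsion [2, 6, 12]

Answer: M ≅ ℤ/2 ⊕ ℤ/6 ⊕ ℤ/12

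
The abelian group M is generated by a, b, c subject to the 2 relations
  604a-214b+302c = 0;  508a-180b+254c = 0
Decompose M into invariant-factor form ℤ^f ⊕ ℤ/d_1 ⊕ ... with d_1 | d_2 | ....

rank_ℚ(R)=2; free=3−2=1
SNF(R) diag = [2, 2] → torsion [2, 2]

Answer: M ≅ ℤ^1 ⊕ ℤ/2 ⊕ ℤ/2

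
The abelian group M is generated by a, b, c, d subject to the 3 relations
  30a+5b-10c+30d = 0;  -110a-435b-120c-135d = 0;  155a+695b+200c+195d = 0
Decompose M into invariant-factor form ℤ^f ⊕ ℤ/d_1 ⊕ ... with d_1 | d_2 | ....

Answer: M ≅ ℤ^1 ⊕ ℤ/5 ⊕ ℤ/5 ⊕ ℤ/15

Derivation:
rank_ℚ(R)=3; free=4−3=1
SNF(R) diag = [5, 5, 15] → torsion [5, 5, 15]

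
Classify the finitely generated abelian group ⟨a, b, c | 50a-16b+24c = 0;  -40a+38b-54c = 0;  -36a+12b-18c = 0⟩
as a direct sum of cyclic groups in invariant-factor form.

Answer: M ≅ ℤ/2 ⊕ ℤ/6 ⊕ ℤ/6

Derivation:
rank_ℚ(R)=3; free=3−3=0
SNF(R) diag = [2, 6, 6] → torsion [2, 6, 6]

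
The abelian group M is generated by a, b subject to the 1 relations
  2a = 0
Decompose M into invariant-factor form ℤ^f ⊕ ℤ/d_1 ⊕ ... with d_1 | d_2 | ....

Answer: M ≅ ℤ^1 ⊕ ℤ/2

Derivation:
rank_ℚ(R)=1; free=2−1=1
SNF(R) diag = [2] → torsion [2]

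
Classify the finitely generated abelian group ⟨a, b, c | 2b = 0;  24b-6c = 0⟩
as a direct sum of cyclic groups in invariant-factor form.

Answer: M ≅ ℤ^1 ⊕ ℤ/2 ⊕ ℤ/6

Derivation:
rank_ℚ(R)=2; free=3−2=1
SNF(R) diag = [2, 6] → torsion [2, 6]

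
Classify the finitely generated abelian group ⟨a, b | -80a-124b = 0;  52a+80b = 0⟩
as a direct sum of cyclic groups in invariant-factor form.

Answer: M ≅ ℤ/4 ⊕ ℤ/12

Derivation:
rank_ℚ(R)=2; free=2−2=0
SNF(R) diag = [4, 12] → torsion [4, 12]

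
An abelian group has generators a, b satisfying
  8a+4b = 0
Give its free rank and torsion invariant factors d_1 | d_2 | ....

Answer: M ≅ ℤ^1 ⊕ ℤ/4

Derivation:
rank_ℚ(R)=1; free=2−1=1
SNF(R) diag = [4] → torsion [4]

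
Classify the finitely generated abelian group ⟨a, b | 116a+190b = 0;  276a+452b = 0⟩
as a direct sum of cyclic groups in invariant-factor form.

rank_ℚ(R)=2; free=2−2=0
SNF(R) diag = [2, 4] → torsion [2, 4]

Answer: M ≅ ℤ/2 ⊕ ℤ/4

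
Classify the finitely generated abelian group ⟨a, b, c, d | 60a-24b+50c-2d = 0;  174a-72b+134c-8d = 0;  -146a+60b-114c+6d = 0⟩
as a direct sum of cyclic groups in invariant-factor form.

rank_ℚ(R)=3; free=4−3=1
SNF(R) diag = [2, 2, 6] → torsion [2, 2, 6]

Answer: M ≅ ℤ^1 ⊕ ℤ/2 ⊕ ℤ/2 ⊕ ℤ/6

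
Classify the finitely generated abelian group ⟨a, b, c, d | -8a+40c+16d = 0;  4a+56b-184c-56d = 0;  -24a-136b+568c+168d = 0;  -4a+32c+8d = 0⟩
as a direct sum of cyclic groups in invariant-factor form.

Answer: M ≅ ℤ/4 ⊕ ℤ/8 ⊕ ℤ/24 ⊕ ℤ/24

Derivation:
rank_ℚ(R)=4; free=4−4=0
SNF(R) diag = [4, 8, 24, 24] → torsion [4, 8, 24, 24]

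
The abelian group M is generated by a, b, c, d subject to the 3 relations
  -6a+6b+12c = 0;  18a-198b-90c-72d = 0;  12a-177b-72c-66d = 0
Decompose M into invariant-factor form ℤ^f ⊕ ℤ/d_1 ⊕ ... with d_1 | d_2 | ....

Answer: M ≅ ℤ^1 ⊕ ℤ/3 ⊕ ℤ/6 ⊕ ℤ/18

Derivation:
rank_ℚ(R)=3; free=4−3=1
SNF(R) diag = [3, 6, 18] → torsion [3, 6, 18]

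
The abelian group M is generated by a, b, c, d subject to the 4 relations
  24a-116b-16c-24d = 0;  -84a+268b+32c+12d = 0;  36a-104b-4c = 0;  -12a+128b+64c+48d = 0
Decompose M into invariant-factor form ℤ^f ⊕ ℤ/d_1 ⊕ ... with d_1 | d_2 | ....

rank_ℚ(R)=4; free=4−4=0
SNF(R) diag = [4, 12, 36, 36] → torsion [4, 12, 36, 36]

Answer: M ≅ ℤ/4 ⊕ ℤ/12 ⊕ ℤ/36 ⊕ ℤ/36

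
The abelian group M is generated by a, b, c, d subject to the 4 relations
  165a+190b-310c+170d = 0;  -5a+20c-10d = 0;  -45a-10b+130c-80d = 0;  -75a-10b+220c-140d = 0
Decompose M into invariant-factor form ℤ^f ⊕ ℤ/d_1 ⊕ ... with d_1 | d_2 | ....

Answer: M ≅ ℤ/5 ⊕ ℤ/10 ⊕ ℤ/30 ⊕ ℤ/30

Derivation:
rank_ℚ(R)=4; free=4−4=0
SNF(R) diag = [5, 10, 30, 30] → torsion [5, 10, 30, 30]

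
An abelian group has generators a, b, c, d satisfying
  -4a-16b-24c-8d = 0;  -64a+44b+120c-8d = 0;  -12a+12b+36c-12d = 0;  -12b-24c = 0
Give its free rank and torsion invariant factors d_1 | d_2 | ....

Answer: M ≅ ℤ/4 ⊕ ℤ/12 ⊕ ℤ/12 ⊕ ℤ/24

Derivation:
rank_ℚ(R)=4; free=4−4=0
SNF(R) diag = [4, 12, 12, 24] → torsion [4, 12, 12, 24]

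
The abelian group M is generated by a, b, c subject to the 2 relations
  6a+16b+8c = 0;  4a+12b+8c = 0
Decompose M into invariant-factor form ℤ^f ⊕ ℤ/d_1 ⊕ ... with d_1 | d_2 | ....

rank_ℚ(R)=2; free=3−2=1
SNF(R) diag = [2, 4] → torsion [2, 4]

Answer: M ≅ ℤ^1 ⊕ ℤ/2 ⊕ ℤ/4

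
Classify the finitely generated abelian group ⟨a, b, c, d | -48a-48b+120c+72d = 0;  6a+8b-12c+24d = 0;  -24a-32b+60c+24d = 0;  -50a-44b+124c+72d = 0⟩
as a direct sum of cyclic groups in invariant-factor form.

Answer: M ≅ ℤ/2 ⊕ ℤ/4 ⊕ ℤ/12 ⊕ ℤ/24

Derivation:
rank_ℚ(R)=4; free=4−4=0
SNF(R) diag = [2, 4, 12, 24] → torsion [2, 4, 12, 24]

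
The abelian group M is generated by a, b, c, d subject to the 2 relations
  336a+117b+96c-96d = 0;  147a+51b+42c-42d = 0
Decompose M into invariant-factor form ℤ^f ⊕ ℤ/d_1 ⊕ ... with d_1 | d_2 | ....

rank_ℚ(R)=2; free=4−2=2
SNF(R) diag = [3, 3] → torsion [3, 3]

Answer: M ≅ ℤ^2 ⊕ ℤ/3 ⊕ ℤ/3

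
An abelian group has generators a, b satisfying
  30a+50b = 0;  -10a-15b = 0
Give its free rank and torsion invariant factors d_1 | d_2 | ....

rank_ℚ(R)=2; free=2−2=0
SNF(R) diag = [5, 10] → torsion [5, 10]

Answer: M ≅ ℤ/5 ⊕ ℤ/10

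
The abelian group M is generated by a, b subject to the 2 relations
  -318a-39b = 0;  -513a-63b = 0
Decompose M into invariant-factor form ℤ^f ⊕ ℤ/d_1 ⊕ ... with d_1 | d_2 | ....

rank_ℚ(R)=2; free=2−2=0
SNF(R) diag = [3, 9] → torsion [3, 9]

Answer: M ≅ ℤ/3 ⊕ ℤ/9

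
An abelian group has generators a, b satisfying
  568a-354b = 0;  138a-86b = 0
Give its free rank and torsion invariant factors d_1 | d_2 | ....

Answer: M ≅ ℤ/2 ⊕ ℤ/2

Derivation:
rank_ℚ(R)=2; free=2−2=0
SNF(R) diag = [2, 2] → torsion [2, 2]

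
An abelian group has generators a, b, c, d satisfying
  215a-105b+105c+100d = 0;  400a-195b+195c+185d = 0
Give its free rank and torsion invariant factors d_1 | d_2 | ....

Answer: M ≅ ℤ^2 ⊕ ℤ/5 ⊕ ℤ/15

Derivation:
rank_ℚ(R)=2; free=4−2=2
SNF(R) diag = [5, 15] → torsion [5, 15]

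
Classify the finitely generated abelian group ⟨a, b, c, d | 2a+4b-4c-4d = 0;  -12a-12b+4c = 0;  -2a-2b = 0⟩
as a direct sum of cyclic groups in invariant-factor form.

Answer: M ≅ ℤ^1 ⊕ ℤ/2 ⊕ ℤ/2 ⊕ ℤ/4

Derivation:
rank_ℚ(R)=3; free=4−3=1
SNF(R) diag = [2, 2, 4] → torsion [2, 2, 4]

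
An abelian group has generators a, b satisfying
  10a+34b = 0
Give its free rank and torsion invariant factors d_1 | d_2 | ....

Answer: M ≅ ℤ^1 ⊕ ℤ/2

Derivation:
rank_ℚ(R)=1; free=2−1=1
SNF(R) diag = [2] → torsion [2]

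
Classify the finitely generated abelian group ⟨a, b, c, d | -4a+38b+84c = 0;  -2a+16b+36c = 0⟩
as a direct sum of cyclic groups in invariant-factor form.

Answer: M ≅ ℤ^2 ⊕ ℤ/2 ⊕ ℤ/6

Derivation:
rank_ℚ(R)=2; free=4−2=2
SNF(R) diag = [2, 6] → torsion [2, 6]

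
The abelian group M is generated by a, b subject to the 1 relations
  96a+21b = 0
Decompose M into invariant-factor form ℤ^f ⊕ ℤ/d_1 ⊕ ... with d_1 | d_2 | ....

Answer: M ≅ ℤ^1 ⊕ ℤ/3

Derivation:
rank_ℚ(R)=1; free=2−1=1
SNF(R) diag = [3] → torsion [3]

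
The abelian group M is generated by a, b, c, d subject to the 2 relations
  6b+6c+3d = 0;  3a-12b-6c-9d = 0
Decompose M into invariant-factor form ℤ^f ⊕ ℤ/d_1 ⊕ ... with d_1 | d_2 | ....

rank_ℚ(R)=2; free=4−2=2
SNF(R) diag = [3, 3] → torsion [3, 3]

Answer: M ≅ ℤ^2 ⊕ ℤ/3 ⊕ ℤ/3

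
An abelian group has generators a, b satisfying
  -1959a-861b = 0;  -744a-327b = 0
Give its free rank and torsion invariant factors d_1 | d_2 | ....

rank_ℚ(R)=2; free=2−2=0
SNF(R) diag = [3, 3] → torsion [3, 3]

Answer: M ≅ ℤ/3 ⊕ ℤ/3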